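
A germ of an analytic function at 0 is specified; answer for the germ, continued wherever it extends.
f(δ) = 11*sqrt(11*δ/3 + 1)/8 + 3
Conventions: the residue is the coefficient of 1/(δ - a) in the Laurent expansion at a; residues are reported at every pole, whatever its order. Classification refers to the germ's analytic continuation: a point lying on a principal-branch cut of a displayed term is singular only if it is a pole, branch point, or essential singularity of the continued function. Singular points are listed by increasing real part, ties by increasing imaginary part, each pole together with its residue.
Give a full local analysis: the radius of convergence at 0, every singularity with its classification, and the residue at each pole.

Radius of convergence at 0: 3/11.
At -3/11: an algebraic (square-root) branch point.

Branch term (11/8)*sqrt(1 - δ/(-3/11)): its argument vanishes at δ = -3/11, a square-root branch point, modulus 3/11.
The radius of convergence is the smallest modulus among the singular points: 3/11.


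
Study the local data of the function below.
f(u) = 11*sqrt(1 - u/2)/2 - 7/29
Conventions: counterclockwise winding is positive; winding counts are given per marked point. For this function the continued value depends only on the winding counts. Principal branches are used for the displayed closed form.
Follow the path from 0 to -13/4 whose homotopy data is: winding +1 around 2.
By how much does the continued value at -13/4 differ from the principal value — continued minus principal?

The rational part is single-valued and drops out of the difference; each branch term changes only by its own monodromy.
(11/2)*sqrt(1 - u/(2)): winding +1 is odd, the square root flips sign, contributing -2*(11/2)*sqrt(1 - (-13/4)/(2)) = -2*(11/2)*sqrt(21/8) = -(11/4)*sqrt(42).
Summing the contributions at u = -13/4 gives -(11/4)*sqrt(42).

Continued minus principal equals -(11/4)*sqrt(42).


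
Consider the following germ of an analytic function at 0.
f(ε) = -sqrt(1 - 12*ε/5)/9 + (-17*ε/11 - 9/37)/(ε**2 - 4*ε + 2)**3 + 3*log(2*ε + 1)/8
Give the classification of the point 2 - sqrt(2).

The denominator factor ε**2 - 4*ε + 2 vanishes at 2 - sqrt(2) and appears to the power 3; the numerator there equals -1357/407 + (17/11)*sqrt(2), nonzero, and no other factor vanishes.
The branch terms are analytic at this point.
Hence a pole whose order is the multiplicity, 3.

The point is a pole of order 3.


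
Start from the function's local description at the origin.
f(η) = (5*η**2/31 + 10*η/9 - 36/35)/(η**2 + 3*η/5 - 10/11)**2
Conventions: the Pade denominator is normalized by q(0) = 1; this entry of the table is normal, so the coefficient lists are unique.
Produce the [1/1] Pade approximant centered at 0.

The Pade approximant has numerator coefficients [-1089/875, 114842939321/11852268750]; denominator coefficients [1, -6039156/752525].

Taylor coefficients needed (expand at 0): a_0 = -1089/875, a_1 = -117491/393750, a_2 = -121789646/50859375.
Write the denominator as Q(η) = 1 + q1*η. Requiring Q*f - P = O(η^3) with deg P <= 1 kills the coefficients of η^2..η^2 in Q*f:
  η^2: a_2 + q1*a_1 = 0, i.e. -121789646/50859375 + (-117491/393750)*q1 = 0.
Solving this linear system: q1 = -6039156/752525.
The numerator is Q*f truncated at degree 1: P0 = a_0 = -1089/875; P1 = a_1 + q1*a_0 = 114842939321/11852268750.


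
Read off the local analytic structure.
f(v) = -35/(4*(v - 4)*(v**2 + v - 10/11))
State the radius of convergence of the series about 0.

Denominator factor (v**2 + v - 10/11): discriminant 51/11, real irrational roots -1/2 + (1/22)*sqrt(561) and -1/2 - (1/22)*sqrt(561); poles of order 1, moduli -1/2 + (1/22)*sqrt(561) and 1/2 + (1/22)*sqrt(561).
Denominator factor (v - 4): pole of order 1 at 4, modulus 4.
The radius of convergence is the smallest modulus among the singular points: -1/2 + (1/22)*sqrt(561).

The radius of convergence is -1/2 + (1/22)*sqrt(561).


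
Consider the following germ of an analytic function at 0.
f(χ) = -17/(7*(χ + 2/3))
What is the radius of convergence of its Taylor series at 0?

Denominator factor (χ + 2/3): pole of order 1 at -2/3, modulus 2/3.
The radius of convergence is the smallest modulus among the singular points: 2/3.

The radius of convergence is 2/3.


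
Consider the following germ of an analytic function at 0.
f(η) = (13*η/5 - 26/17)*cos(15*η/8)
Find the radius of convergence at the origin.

The factor cos(15*η/8) is entire and contributes no finite singular point.
The polynomial part has no poles.
No finite singular points: the Taylor series at 0 converges everywhere.

The radius of convergence is infinite.


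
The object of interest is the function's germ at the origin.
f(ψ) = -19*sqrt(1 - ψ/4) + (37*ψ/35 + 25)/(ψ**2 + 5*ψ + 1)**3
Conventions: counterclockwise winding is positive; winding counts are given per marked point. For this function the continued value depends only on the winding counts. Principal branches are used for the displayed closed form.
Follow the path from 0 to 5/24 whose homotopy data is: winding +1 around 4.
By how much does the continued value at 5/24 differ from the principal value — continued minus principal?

The rational part is single-valued and drops out of the difference; each branch term changes only by its own monodromy.
(-19)*sqrt(1 - ψ/(4)): winding +1 is odd, the square root flips sign, contributing -2*(-19)*sqrt(1 - (5/24)/(4)) = -2*(-19)*sqrt(91/96) = (19/12)*sqrt(546).
Summing the contributions at ψ = 5/24 gives (19/12)*sqrt(546).

Continued minus principal equals (19/12)*sqrt(546).


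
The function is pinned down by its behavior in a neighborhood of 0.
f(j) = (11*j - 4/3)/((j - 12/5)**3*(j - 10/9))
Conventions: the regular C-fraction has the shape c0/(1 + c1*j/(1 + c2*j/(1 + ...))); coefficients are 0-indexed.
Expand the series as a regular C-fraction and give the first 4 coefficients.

The regular C-fraction coefficients are [-25/288, 61/10, -12473/1464, 15350855/54781416].

Taylor coefficients (expand at 0): a_0 = -25/288, a_1 = 305/576, a_2 = 17713/13824, a_3 = 2284753/1244160.
c0 = a_0 = -25/288. Peel one level at a time: if S = 1 + c*j/S' with S'(0) = 1, then c is the j-coefficient of S and S' = c*j/(S - 1).
S_1 = c0/f = 1 + (61/10)*j + (12473/240)*j^2 + ...; c1 = 61/10.
S_2 = c1*j/(S_1 - 1) = 1 + (-12473/1464)*j + (15350855/6429888)*j^2 + ...; c2 = -12473/1464.
S_3 = c2*j/(S_2 - 1) = 1 + (15350855/54781416)*j + ...; c3 = 15350855/54781416.


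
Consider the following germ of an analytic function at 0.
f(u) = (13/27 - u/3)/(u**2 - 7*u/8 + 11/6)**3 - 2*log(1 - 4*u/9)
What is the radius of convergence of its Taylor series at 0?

Denominator factor (u**2 - 7*u/8 + 11/6)^3: discriminant -1261/192, complex-conjugate roots (7/16) + ((1/48)*sqrt(3783))*i and (7/16) - ((1/48)*sqrt(3783))*i; poles of order 3, moduli (1/6)*sqrt(66) and (1/6)*sqrt(66).
Branch term (-2)*log(1 - u/(9/4)): its argument vanishes at u = 9/4, a logarithmic branch point, modulus 9/4.
The radius of convergence is the smallest modulus among the singular points: (1/6)*sqrt(66).

The radius of convergence is (1/6)*sqrt(66).


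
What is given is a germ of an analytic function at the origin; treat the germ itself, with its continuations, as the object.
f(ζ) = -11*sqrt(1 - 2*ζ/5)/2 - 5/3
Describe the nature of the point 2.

There is no denominator, hence no pole anywhere.
Branch term sqrt(1 - ζ/(5/2)): argument at 2 is 1/5, nonzero, so 2 is not its branch point (a point on a principal cut is still regular for the continued germ).
So the germ continues analytically to 2.

The point is a regular point.


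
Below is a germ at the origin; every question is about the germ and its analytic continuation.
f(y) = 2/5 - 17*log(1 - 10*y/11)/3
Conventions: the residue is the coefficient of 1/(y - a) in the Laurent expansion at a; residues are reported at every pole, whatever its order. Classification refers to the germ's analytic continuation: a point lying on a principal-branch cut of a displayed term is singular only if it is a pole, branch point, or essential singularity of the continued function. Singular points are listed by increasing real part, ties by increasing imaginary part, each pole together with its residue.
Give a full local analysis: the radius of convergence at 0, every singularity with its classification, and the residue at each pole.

Radius of convergence at 0: 11/10.
At 11/10: a logarithmic branch point.

Branch term (-17/3)*log(1 - y/(11/10)): its argument vanishes at y = 11/10, a logarithmic branch point, modulus 11/10.
The radius of convergence is the smallest modulus among the singular points: 11/10.


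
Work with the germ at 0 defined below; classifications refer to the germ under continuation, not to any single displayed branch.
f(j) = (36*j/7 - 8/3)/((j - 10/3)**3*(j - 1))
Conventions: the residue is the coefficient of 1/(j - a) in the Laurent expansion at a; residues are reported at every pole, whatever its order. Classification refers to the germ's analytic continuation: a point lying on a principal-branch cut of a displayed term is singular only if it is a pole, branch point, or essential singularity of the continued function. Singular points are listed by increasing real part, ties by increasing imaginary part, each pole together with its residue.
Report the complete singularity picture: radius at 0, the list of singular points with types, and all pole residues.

Radius of convergence at 0: 1.
At 1: a pole of order 1; residue -468/2401.
At 10/3: a pole of order 3; residue 468/2401.

Denominator factor (j - 1): pole of order 1 at 1, modulus 1.
Denominator factor (j - 10/3)^3: pole of order 3 at 10/3, modulus 10/3.
The radius of convergence is the smallest modulus among the singular points: 1.
At the order-1 pole 1 set g(j) = (j - (1))*f(j) = (36*j/7 - 8/3)/(j - 10/3)**3.
Simple pole: residue = g(a) at a = 1, which is -468/2401.
At the order-3 pole 10/3 set g(j) = (j - (10/3))^3*f(j) = (36*j/7 - 8/3)/(j - 1).
Order-3 pole: residue = g''(a)/2; g''(10/3) = 936/2401, so the residue is 468/2401.
List the singular points by increasing real part (a conjugate pair: the negative imaginary part first).


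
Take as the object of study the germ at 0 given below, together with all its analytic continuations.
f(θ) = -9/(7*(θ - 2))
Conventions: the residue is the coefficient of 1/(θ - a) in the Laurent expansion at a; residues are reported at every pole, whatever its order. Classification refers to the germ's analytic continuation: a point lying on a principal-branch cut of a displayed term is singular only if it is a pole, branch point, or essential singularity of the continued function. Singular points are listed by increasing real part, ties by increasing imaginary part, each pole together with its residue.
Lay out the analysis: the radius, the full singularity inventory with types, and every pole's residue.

Denominator factor (θ - 2): pole of order 1 at 2, modulus 2.
The radius of convergence is the smallest modulus among the singular points: 2.
At the order-1 pole 2 set g(θ) = (θ - (2))*f(θ) = -9/7.
Simple pole: residue = g(a) at a = 2, which is -9/7.

Radius of convergence at 0: 2.
At 2: a pole of order 1; residue -9/7.


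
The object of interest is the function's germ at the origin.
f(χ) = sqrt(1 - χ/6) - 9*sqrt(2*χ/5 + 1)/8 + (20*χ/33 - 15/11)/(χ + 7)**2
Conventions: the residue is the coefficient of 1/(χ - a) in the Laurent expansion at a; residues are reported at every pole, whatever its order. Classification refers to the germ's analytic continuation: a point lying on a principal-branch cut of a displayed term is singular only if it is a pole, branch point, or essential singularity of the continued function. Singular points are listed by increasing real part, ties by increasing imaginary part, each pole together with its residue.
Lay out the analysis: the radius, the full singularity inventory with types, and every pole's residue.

Radius of convergence at 0: 5/2.
At -7: a pole of order 2; residue 20/33.
At -5/2: an algebraic (square-root) branch point.
At 6: an algebraic (square-root) branch point.

Denominator factor (χ + 7)^2: pole of order 2 at -7, modulus 7.
Branch term (-9/8)*sqrt(1 - χ/(-5/2)): its argument vanishes at χ = -5/2, a square-root branch point, modulus 5/2.
Branch term (1)*sqrt(1 - χ/(6)): its argument vanishes at χ = 6, a square-root branch point, modulus 6.
The radius of convergence is the smallest modulus among the singular points: 5/2.
The branch terms are analytic at -7 and contribute nothing to the residue; only the rational part matters.
At the order-2 pole -7 set g(χ) = (χ - (-7))^2*(rational part) = 20*χ/33 - 15/11.
Order-2 pole: residue = g'(a); g'(-7) = 20/33, so the residue is 20/33.
List the singular points by increasing real part (a conjugate pair: the negative imaginary part first).


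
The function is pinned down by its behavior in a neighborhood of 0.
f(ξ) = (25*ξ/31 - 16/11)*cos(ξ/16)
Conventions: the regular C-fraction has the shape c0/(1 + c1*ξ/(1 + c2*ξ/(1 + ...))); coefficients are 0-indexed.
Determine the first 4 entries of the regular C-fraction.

The regular C-fraction coefficients are [-16/11, 275/496, -152211/272800, 31/8800].

Taylor coefficients (expand at 0): a_0 = -16/11, a_1 = 25/31, a_2 = 1/352, a_3 = -25/15872.
c0 = a_0 = -16/11. Peel one level at a time: if S = 1 + c*ξ/S' with S'(0) = 1, then c is the ξ-coefficient of S and S' = c*ξ/(S - 1).
S_1 = c0/f = 1 + (275/496)*ξ + (152211/492032)*ξ^2 + ...; c1 = 275/496.
S_2 = c1*ξ/(S_1 - 1) = 1 + (-152211/272800)*ξ + (152211/77440000)*ξ^2 + ...; c2 = -152211/272800.
S_3 = c2*ξ/(S_2 - 1) = 1 + (31/8800)*ξ + ...; c3 = 31/8800.


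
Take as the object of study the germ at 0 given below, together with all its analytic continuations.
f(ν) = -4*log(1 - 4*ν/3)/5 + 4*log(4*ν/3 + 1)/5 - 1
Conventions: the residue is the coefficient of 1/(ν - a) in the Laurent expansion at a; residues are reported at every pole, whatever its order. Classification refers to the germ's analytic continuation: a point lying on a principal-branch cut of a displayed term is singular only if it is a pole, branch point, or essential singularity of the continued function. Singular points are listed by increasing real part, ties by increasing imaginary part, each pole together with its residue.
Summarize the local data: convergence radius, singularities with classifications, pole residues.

Radius of convergence at 0: 3/4.
At -3/4: a logarithmic branch point.
At 3/4: a logarithmic branch point.

Branch term (4/5)*log(1 - ν/(-3/4)): its argument vanishes at ν = -3/4, a logarithmic branch point, modulus 3/4.
Branch term (-4/5)*log(1 - ν/(3/4)): its argument vanishes at ν = 3/4, a logarithmic branch point, modulus 3/4.
The radius of convergence is the smallest modulus among the singular points: 3/4.
List the singular points by increasing real part (a conjugate pair: the negative imaginary part first).


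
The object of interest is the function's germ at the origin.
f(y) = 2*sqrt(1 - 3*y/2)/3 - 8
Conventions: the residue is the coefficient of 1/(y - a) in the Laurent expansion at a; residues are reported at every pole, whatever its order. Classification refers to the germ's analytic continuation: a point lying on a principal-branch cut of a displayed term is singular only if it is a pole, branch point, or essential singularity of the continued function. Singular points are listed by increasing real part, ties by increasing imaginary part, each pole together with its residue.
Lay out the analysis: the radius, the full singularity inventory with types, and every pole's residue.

Branch term (2/3)*sqrt(1 - y/(2/3)): its argument vanishes at y = 2/3, a square-root branch point, modulus 2/3.
The radius of convergence is the smallest modulus among the singular points: 2/3.

Radius of convergence at 0: 2/3.
At 2/3: an algebraic (square-root) branch point.


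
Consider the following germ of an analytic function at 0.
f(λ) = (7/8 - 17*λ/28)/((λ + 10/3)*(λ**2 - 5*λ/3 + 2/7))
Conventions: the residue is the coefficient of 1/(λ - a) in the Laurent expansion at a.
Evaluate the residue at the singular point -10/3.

At the order-1 pole -10/3 set g(λ) = (λ - (-10/3))*f(λ) = (7/8 - 17*λ/28)/(λ**2 - 5*λ/3 + 2/7).
Simple pole: residue = g(a) at a = -10/3, which is 487/2848.

The residue is 487/2848.


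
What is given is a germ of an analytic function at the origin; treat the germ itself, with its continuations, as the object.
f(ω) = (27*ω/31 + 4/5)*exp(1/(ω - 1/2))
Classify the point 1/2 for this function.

The point is an essential singularity.

The exponent 1/(ω - (1/2)) has a pole at 1/2, so exp(1/(ω - (1/2))) takes every nonzero value near it: an essential singularity (not a pole of any order).


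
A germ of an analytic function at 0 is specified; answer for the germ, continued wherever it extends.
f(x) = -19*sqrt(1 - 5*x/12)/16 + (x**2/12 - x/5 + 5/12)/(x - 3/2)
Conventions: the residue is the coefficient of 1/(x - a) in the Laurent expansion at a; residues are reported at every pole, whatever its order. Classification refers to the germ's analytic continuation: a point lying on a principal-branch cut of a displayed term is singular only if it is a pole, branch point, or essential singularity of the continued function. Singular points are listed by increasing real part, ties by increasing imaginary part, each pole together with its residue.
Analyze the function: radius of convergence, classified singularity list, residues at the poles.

Denominator factor (x - 3/2): pole of order 1 at 3/2, modulus 3/2.
Branch term (-19/16)*sqrt(1 - x/(12/5)): its argument vanishes at x = 12/5, a square-root branch point, modulus 12/5.
The radius of convergence is the smallest modulus among the singular points: 3/2.
The branch term is analytic at 3/2 and contributes nothing to the residue; only the rational part matters.
At the order-1 pole 3/2 set g(x) = (x - (3/2))*(rational part) = x**2/12 - x/5 + 5/12.
Simple pole: residue = g(a) at a = 3/2, which is 73/240.
List the singular points by increasing real part (a conjugate pair: the negative imaginary part first).

Radius of convergence at 0: 3/2.
At 3/2: a pole of order 1; residue 73/240.
At 12/5: an algebraic (square-root) branch point.


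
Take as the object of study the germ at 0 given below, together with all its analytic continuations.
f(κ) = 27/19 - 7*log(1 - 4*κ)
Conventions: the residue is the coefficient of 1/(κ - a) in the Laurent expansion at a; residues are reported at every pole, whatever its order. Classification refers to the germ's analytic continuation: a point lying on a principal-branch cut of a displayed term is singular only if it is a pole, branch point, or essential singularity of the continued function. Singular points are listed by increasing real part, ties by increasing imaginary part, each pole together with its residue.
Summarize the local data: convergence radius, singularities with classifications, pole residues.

Radius of convergence at 0: 1/4.
At 1/4: a logarithmic branch point.

Branch term (-7)*log(1 - κ/(1/4)): its argument vanishes at κ = 1/4, a logarithmic branch point, modulus 1/4.
The radius of convergence is the smallest modulus among the singular points: 1/4.


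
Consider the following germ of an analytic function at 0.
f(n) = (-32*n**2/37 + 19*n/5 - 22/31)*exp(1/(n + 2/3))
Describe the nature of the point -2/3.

The point is an essential singularity.

The exponent 1/(n - (-2/3)) has a pole at -2/3, so exp(1/(n - (-2/3))) takes every nonzero value near it: an essential singularity (not a pole of any order).


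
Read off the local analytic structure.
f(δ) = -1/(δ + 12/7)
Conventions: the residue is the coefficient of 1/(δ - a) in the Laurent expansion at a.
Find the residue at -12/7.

At the order-1 pole -12/7 set g(δ) = (δ - (-12/7))*f(δ) = -1.
Simple pole: residue = g(a) at a = -12/7, which is -1.

The residue is -1.


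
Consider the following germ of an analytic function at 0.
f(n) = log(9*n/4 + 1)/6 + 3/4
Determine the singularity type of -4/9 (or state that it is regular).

The term (1/6)*log(1 - n/(-4/9)) has argument 1 - -4/9/(-4/9) = 0 at -4/9: a logarithmic (infinitely-sheeted) branch point; the remaining terms are analytic or single-valued there.

The point is a logarithmic branch point.


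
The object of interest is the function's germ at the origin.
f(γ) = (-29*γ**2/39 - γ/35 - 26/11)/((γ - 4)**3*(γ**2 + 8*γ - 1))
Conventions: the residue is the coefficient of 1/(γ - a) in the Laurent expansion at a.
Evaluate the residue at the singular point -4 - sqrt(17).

The residue is 29663/40490970 - (54211757/53002679730)*sqrt(17).

The factor γ**2 + 8*γ - 1 splits as (γ - a)(γ - a') with a = -4 - sqrt(17), a' = -4 + sqrt(17). At the order-1 pole a set g(γ) = (γ - a)*f(γ) = [(-29*γ**2/39 - γ/35 - 26/11)/(γ - 4)**3] / (γ - a').
Simple pole: residue = g(a) at a = -4 - sqrt(17), which is 29663/40490970 - (54211757/53002679730)*sqrt(17).


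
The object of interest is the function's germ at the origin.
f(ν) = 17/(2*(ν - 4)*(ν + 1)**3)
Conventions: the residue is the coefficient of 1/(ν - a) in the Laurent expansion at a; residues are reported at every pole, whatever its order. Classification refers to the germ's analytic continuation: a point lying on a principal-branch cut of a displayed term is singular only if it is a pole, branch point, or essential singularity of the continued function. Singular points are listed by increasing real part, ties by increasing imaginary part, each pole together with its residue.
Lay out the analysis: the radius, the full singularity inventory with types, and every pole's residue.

Denominator factor (ν + 1)^3: pole of order 3 at -1, modulus 1.
Denominator factor (ν - 4): pole of order 1 at 4, modulus 4.
The radius of convergence is the smallest modulus among the singular points: 1.
At the order-3 pole -1 set g(ν) = (ν - (-1))^3*f(ν) = 17/(2*(ν - 4)).
Order-3 pole: residue = g''(a)/2; g''(-1) = -17/125, so the residue is -17/250.
At the order-1 pole 4 set g(ν) = (ν - (4))*f(ν) = 17/(2*(ν + 1)**3).
Simple pole: residue = g(a) at a = 4, which is 17/250.
List the singular points by increasing real part (a conjugate pair: the negative imaginary part first).

Radius of convergence at 0: 1.
At -1: a pole of order 3; residue -17/250.
At 4: a pole of order 1; residue 17/250.


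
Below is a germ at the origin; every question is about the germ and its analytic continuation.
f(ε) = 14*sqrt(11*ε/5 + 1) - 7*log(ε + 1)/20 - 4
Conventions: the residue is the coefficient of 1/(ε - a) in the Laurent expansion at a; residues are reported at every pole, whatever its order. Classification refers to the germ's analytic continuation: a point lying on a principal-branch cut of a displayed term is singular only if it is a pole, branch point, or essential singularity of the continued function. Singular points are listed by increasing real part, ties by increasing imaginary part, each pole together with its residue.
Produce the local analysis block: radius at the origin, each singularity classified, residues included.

Branch term (14)*sqrt(1 - ε/(-5/11)): its argument vanishes at ε = -5/11, a square-root branch point, modulus 5/11.
Branch term (-7/20)*log(1 - ε/(-1)): its argument vanishes at ε = -1, a logarithmic branch point, modulus 1.
The radius of convergence is the smallest modulus among the singular points: 5/11.
List the singular points by increasing real part (a conjugate pair: the negative imaginary part first).

Radius of convergence at 0: 5/11.
At -1: a logarithmic branch point.
At -5/11: an algebraic (square-root) branch point.


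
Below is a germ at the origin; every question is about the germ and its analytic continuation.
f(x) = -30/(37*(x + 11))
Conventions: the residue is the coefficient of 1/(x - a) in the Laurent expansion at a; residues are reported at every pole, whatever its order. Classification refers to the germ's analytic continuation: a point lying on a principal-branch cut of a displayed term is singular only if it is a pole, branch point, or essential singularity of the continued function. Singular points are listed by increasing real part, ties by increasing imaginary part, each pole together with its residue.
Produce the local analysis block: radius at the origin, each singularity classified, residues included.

Denominator factor (x + 11): pole of order 1 at -11, modulus 11.
The radius of convergence is the smallest modulus among the singular points: 11.
At the order-1 pole -11 set g(x) = (x - (-11))*f(x) = -30/37.
Simple pole: residue = g(a) at a = -11, which is -30/37.

Radius of convergence at 0: 11.
At -11: a pole of order 1; residue -30/37.


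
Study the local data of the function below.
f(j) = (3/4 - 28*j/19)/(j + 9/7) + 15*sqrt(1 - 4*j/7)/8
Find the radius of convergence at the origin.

The radius of convergence is 9/7.

Denominator factor (j + 9/7): pole of order 1 at -9/7, modulus 9/7.
Branch term (15/8)*sqrt(1 - j/(7/4)): its argument vanishes at j = 7/4, a square-root branch point, modulus 7/4.
The radius of convergence is the smallest modulus among the singular points: 9/7.


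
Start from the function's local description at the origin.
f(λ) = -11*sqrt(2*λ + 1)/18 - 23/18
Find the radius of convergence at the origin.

The radius of convergence is 1/2.

Branch term (-11/18)*sqrt(1 - λ/(-1/2)): its argument vanishes at λ = -1/2, a square-root branch point, modulus 1/2.
The radius of convergence is the smallest modulus among the singular points: 1/2.


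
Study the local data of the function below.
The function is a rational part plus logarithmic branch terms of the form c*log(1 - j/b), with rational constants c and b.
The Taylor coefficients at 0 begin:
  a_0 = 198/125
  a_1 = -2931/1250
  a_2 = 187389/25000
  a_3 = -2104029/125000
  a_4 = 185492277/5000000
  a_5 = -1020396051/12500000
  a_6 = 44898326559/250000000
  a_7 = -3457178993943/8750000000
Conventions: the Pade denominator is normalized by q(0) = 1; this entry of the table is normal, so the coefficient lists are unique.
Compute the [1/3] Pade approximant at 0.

The Pade approximant has numerator coefficients [198/125, 4944561591/105563750]; denominator coefficients [1, 13111332/422255, 1392849171/33780400, -2034136257/27024320].

Taylor coefficients needed (read off): a_0 = 198/125, a_1 = -2931/1250, a_2 = 187389/25000, a_3 = -2104029/125000, a_4 = 185492277/5000000.
Write the denominator as Q(j) = 1 + q1*j + q2*j^2 + q3*j^3. Requiring Q*f - P = O(j^5) with deg P <= 1 kills the coefficients of j^2..j^4 in Q*f:
  j^2: a_2 + q1*a_1 + q2*a_0 = 0, i.e. 187389/25000 + (-2931/1250)*q1 + (198/125)*q2 = 0.
  j^3: a_3 + q1*a_2 + q2*a_1 + q3*a_0 = 0, i.e. -2104029/125000 + (187389/25000)*q1 + (-2931/1250)*q2 + (198/125)*q3 = 0.
  j^4: a_4 + q1*a_3 + q2*a_2 + q3*a_1 = 0, i.e. 185492277/5000000 + (-2104029/125000)*q1 + (187389/25000)*q2 + (-2931/1250)*q3 = 0.
Solving this linear system: q1 = 13111332/422255, q2 = 1392849171/33780400, q3 = -2034136257/27024320.
The numerator is Q*f truncated at degree 1: P0 = a_0 = 198/125; P1 = a_1 + q1*a_0 = 4944561591/105563750.


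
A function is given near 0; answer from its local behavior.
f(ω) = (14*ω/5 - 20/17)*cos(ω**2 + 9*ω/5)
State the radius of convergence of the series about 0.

The radius of convergence is infinite.

The factor cos(ω**2 + 9*ω/5) is entire and contributes no finite singular point.
The polynomial part has no poles.
No finite singular points: the Taylor series at 0 converges everywhere.


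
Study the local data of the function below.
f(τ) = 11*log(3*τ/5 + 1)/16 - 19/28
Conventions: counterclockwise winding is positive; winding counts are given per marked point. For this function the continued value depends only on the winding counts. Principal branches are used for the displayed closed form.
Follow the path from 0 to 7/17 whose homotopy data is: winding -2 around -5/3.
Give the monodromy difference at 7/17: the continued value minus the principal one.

The rational part is single-valued and drops out of the difference; each branch term changes only by its own monodromy.
(11/16)*log(1 - τ/(-5/3)): each positive loop around -5/3 adds 2*pi*i to the log, so winding -2 contributes (11/16)*(-2)*2*pi*i = -(11/4)*pi*i.
Summing the contributions at τ = 7/17 gives -(11/4)*pi*i.

Continued minus principal equals -(11/4)*pi*i.


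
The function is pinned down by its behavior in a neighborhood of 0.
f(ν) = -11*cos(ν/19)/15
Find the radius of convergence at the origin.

The factor cos(ν/19) is entire and contributes no finite singular point.
The polynomial part has no poles.
No finite singular points: the Taylor series at 0 converges everywhere.

The radius of convergence is infinite.


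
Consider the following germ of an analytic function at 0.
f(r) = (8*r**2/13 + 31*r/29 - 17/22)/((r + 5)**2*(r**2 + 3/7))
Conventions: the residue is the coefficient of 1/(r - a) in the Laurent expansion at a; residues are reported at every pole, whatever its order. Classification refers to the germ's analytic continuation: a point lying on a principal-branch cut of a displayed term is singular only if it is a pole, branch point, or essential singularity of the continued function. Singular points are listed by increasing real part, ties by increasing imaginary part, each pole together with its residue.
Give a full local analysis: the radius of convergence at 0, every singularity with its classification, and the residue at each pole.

Denominator factor (r**2 + 3/7): discriminant -12/7, complex-conjugate roots ((1/7)*sqrt(21))*i and -((1/7)*sqrt(21))*i; poles of order 1, moduli (1/7)*sqrt(21) and (1/7)*sqrt(21).
Denominator factor (r + 5)^2: pole of order 2 at -5, modulus 5.
The radius of convergence is the smallest modulus among the singular points: (1/7)*sqrt(21).
At the order-2 pole -5 set g(r) = (r - (-5))^2*f(r) = (8*r**2/13 + 31*r/29 - 17/22)/(r**2 + 3/7).
Order-2 pole: residue = g'(a); g'(-5) = -7443457/131393548, so the residue is -7443457/131393548.
The factor r**2 + 3/7 splits as (r - a)(r - a') with a = -((1/7)*sqrt(21))*i, a' = ((1/7)*sqrt(21))*i. At the order-1 pole a set g(r) = (r - a)*f(r) = [(8*r**2/13 + 31*r/29 - 17/22)/(r + 5)**2] / (r - a').
Simple pole: residue = g(a) at a = -((1/7)*sqrt(21))*i, which is (7443457/262787096) - ((530515/98545161)*sqrt(21))*i.
The factor r**2 + 3/7 splits as (r - a)(r - a') with a = ((1/7)*sqrt(21))*i, a' = -((1/7)*sqrt(21))*i. At the order-1 pole a set g(r) = (r - a)*f(r) = [(8*r**2/13 + 31*r/29 - 17/22)/(r + 5)**2] / (r - a').
Simple pole: residue = g(a) at a = ((1/7)*sqrt(21))*i, which is (7443457/262787096) + ((530515/98545161)*sqrt(21))*i.
List the singular points by increasing real part (a conjugate pair: the negative imaginary part first).

Radius of convergence at 0: (1/7)*sqrt(21).
At -5: a pole of order 2; residue -7443457/131393548.
At -((1/7)*sqrt(21))*i: a pole of order 1; residue (7443457/262787096) - ((530515/98545161)*sqrt(21))*i.
At ((1/7)*sqrt(21))*i: a pole of order 1; residue (7443457/262787096) + ((530515/98545161)*sqrt(21))*i.


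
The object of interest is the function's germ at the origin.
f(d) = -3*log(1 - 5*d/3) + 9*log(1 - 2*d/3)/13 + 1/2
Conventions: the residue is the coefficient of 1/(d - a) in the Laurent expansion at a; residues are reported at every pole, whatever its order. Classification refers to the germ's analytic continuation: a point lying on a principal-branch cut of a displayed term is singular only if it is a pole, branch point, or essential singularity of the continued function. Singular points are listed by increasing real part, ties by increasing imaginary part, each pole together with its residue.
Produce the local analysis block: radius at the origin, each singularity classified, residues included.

Branch term (9/13)*log(1 - d/(3/2)): its argument vanishes at d = 3/2, a logarithmic branch point, modulus 3/2.
Branch term (-3)*log(1 - d/(3/5)): its argument vanishes at d = 3/5, a logarithmic branch point, modulus 3/5.
The radius of convergence is the smallest modulus among the singular points: 3/5.
List the singular points by increasing real part (a conjugate pair: the negative imaginary part first).

Radius of convergence at 0: 3/5.
At 3/5: a logarithmic branch point.
At 3/2: a logarithmic branch point.


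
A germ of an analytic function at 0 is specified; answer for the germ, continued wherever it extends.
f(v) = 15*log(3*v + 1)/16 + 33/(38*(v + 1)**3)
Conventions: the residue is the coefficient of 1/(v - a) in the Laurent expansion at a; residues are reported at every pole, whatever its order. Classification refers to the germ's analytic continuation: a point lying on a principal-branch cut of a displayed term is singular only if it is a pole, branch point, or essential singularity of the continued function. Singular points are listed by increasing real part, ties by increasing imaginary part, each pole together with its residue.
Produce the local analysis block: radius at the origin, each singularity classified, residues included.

Denominator factor (v + 1)^3: pole of order 3 at -1, modulus 1.
Branch term (15/16)*log(1 - v/(-1/3)): its argument vanishes at v = -1/3, a logarithmic branch point, modulus 1/3.
The radius of convergence is the smallest modulus among the singular points: 1/3.
The branch term is analytic at -1 and contributes nothing to the residue; only the rational part matters.
At the order-3 pole -1 set g(v) = (v - (-1))^3*(rational part) = 33/38.
Order-3 pole: residue = g''(a)/2; g''(-1) = 0, so the residue is 0.
List the singular points by increasing real part (a conjugate pair: the negative imaginary part first).

Radius of convergence at 0: 1/3.
At -1: a pole of order 3; residue 0.
At -1/3: a logarithmic branch point.


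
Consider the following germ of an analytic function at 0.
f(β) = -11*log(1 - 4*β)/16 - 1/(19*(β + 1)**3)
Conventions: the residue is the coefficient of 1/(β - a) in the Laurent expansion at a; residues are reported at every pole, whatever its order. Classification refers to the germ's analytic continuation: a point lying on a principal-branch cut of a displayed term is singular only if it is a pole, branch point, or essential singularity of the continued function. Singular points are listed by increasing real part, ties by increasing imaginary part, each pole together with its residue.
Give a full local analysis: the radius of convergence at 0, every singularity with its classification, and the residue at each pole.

Denominator factor (β + 1)^3: pole of order 3 at -1, modulus 1.
Branch term (-11/16)*log(1 - β/(1/4)): its argument vanishes at β = 1/4, a logarithmic branch point, modulus 1/4.
The radius of convergence is the smallest modulus among the singular points: 1/4.
The branch term is analytic at -1 and contributes nothing to the residue; only the rational part matters.
At the order-3 pole -1 set g(β) = (β - (-1))^3*(rational part) = -1/19.
Order-3 pole: residue = g''(a)/2; g''(-1) = 0, so the residue is 0.
List the singular points by increasing real part (a conjugate pair: the negative imaginary part first).

Radius of convergence at 0: 1/4.
At -1: a pole of order 3; residue 0.
At 1/4: a logarithmic branch point.


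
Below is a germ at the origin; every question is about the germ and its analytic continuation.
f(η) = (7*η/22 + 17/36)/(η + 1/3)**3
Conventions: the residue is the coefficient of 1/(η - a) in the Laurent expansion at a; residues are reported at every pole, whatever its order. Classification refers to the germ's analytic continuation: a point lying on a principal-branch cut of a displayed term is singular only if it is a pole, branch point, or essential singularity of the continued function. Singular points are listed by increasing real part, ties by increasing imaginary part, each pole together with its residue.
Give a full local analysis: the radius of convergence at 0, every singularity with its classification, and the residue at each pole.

Denominator factor (η + 1/3)^3: pole of order 3 at -1/3, modulus 1/3.
The radius of convergence is the smallest modulus among the singular points: 1/3.
At the order-3 pole -1/3 set g(η) = (η - (-1/3))^3*f(η) = 7*η/22 + 17/36.
Order-3 pole: residue = g''(a)/2; g''(-1/3) = 0, so the residue is 0.

Radius of convergence at 0: 1/3.
At -1/3: a pole of order 3; residue 0.


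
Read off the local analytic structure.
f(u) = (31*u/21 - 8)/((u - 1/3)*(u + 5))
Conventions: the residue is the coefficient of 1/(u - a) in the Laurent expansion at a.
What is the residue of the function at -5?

At the order-1 pole -5 set g(u) = (u - (-5))*f(u) = (31*u/21 - 8)/(u - 1/3).
Simple pole: residue = g(a) at a = -5, which is 323/112.

The residue is 323/112.


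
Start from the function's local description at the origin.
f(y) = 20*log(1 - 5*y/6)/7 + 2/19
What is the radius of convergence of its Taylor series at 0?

The radius of convergence is 6/5.

Branch term (20/7)*log(1 - y/(6/5)): its argument vanishes at y = 6/5, a logarithmic branch point, modulus 6/5.
The radius of convergence is the smallest modulus among the singular points: 6/5.


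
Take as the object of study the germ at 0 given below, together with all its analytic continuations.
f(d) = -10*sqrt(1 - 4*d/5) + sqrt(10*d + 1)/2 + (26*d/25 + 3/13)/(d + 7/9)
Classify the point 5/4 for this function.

The point is an algebraic (square-root) branch point.

The term (-10)*sqrt(1 - d/(5/4)) has argument 1 - 5/4/(5/4) = 0 at 5/4: a square-root (algebraic, two-sheeted) branch point; the remaining terms are analytic or single-valued there.


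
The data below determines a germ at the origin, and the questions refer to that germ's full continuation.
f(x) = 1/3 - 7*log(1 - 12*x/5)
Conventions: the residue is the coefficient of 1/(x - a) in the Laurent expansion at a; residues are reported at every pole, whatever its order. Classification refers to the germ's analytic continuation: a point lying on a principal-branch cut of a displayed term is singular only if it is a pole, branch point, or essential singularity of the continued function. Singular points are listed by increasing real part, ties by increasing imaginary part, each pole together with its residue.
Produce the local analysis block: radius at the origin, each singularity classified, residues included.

Branch term (-7)*log(1 - x/(5/12)): its argument vanishes at x = 5/12, a logarithmic branch point, modulus 5/12.
The radius of convergence is the smallest modulus among the singular points: 5/12.

Radius of convergence at 0: 5/12.
At 5/12: a logarithmic branch point.


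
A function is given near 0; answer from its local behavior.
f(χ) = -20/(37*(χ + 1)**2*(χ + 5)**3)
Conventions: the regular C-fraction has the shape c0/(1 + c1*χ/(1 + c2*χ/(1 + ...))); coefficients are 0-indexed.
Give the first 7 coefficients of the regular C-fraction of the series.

The regular C-fraction coefficients are [-4/925, 13/5, -58/65, 993/1885, -13663/95990, 932611/3478810, -4410575/101397327].

Taylor coefficients (expand at 0): a_0 = -4/925, a_1 = 52/4625, a_2 = -12/625, a_3 = 636/23125, a_4 = -4152/115625, a_5 = 128184/2890625, a_6 = -762952/14453125.
c0 = a_0 = -4/925. Peel one level at a time: if S = 1 + c*χ/S' with S'(0) = 1, then c is the χ-coefficient of S and S' = c*χ/(S - 1).
S_1 = c0/f = 1 + (13/5)*χ + (58/25)*χ^2 + ...; c1 = 13/5.
S_2 = c1*χ/(S_1 - 1) = 1 + (-58/65)*χ + (1986/4225)*χ^2 + ...; c2 = -58/65.
S_3 = c2*χ/(S_2 - 1) = 1 + (993/1885)*χ + (3153/42050)*χ^2 + ...; c3 = 993/1885.
S_4 = c3*χ/(S_3 - 1) = 1 + (-13663/95990)*χ + (418067/10956100)*χ^2 + ...; c4 = -13663/95990.
S_5 = c4*χ/(S_4 - 1) = 1 + (932611/3478810)*χ + (77285/6627606)*χ^2 + ...; c5 = 932611/3478810.
S_6 = c5*χ/(S_5 - 1) = 1 + (-4410575/101397327)*χ + ...; c6 = -4410575/101397327.


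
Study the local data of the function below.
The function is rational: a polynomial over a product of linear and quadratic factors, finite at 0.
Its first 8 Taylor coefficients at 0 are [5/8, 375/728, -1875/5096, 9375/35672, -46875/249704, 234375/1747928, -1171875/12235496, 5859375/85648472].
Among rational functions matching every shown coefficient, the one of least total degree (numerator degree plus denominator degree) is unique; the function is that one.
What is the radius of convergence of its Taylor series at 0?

The radius of convergence is 7/5.

No rational of total degree below 2 reproduces all 8 coefficients; solving the [1/1] Pade equations on them gives f(δ) = (35*δ/26 + 7/8)/(δ + 7/5), whose expansion matches every shown term.
Denominator factor (δ + 7/5): pole of order 1 at -7/5, modulus 7/5.
The radius of convergence is the smallest modulus among the singular points: 7/5.
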